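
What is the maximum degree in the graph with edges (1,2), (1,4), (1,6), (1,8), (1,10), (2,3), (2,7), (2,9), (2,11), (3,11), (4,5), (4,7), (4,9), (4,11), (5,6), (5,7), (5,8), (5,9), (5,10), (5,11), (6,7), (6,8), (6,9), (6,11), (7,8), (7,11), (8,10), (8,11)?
7 (attained at vertices 5, 11)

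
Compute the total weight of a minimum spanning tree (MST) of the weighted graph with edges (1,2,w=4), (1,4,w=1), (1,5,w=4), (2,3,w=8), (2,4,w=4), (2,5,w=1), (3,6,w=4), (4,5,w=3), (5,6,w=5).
14 (MST edges: (1,4,w=1), (2,5,w=1), (3,6,w=4), (4,5,w=3), (5,6,w=5); sum of weights 1 + 1 + 4 + 3 + 5 = 14)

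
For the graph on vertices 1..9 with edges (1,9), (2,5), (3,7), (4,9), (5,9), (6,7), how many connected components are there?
3 (components: {1, 2, 4, 5, 9}, {3, 6, 7}, {8})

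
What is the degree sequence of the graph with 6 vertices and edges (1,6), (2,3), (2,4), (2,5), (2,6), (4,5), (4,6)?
[4, 3, 3, 2, 1, 1] (degrees: deg(1)=1, deg(2)=4, deg(3)=1, deg(4)=3, deg(5)=2, deg(6)=3)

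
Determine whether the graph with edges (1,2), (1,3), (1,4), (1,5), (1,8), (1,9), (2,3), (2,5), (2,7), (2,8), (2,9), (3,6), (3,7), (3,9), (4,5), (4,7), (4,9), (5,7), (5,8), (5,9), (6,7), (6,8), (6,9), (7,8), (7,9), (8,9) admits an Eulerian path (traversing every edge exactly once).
Yes (the graph is connected and exactly 2 vertices have odd degree: {3, 7}; any Eulerian path must start and end at those)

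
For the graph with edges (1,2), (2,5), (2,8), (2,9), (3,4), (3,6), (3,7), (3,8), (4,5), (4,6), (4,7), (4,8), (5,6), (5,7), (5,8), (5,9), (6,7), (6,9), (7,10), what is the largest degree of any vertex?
6 (attained at vertex 5)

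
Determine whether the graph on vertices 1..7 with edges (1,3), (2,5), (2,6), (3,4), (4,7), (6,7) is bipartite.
Yes. Partition: {1, 4, 5, 6}, {2, 3, 7}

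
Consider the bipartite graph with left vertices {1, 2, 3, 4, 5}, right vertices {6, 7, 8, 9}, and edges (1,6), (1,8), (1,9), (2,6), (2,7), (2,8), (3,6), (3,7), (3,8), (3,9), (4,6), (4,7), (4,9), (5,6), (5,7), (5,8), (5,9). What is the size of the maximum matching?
4 (matching: (1,9), (2,8), (3,7), (4,6); upper bound min(|L|,|R|) = min(5,4) = 4)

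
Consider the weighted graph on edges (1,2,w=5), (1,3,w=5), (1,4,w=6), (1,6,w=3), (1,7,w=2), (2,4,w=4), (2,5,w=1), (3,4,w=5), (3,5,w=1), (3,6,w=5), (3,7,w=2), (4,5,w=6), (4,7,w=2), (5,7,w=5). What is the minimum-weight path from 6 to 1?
3 (path: 6 -> 1; weights 3 = 3)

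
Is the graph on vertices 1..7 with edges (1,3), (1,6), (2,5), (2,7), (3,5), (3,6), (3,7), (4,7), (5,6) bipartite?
No (odd cycle of length 3: 6 -> 1 -> 3 -> 6)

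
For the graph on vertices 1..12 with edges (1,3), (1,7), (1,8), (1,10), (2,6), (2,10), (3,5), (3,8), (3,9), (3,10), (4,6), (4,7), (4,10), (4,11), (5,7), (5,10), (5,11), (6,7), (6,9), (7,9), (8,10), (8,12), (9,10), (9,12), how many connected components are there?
1 (components: {1, 2, 3, 4, 5, 6, 7, 8, 9, 10, 11, 12})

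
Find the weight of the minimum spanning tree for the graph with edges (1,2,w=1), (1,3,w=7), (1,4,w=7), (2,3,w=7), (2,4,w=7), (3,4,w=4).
12 (MST edges: (1,2,w=1), (1,3,w=7), (3,4,w=4); sum of weights 1 + 7 + 4 = 12)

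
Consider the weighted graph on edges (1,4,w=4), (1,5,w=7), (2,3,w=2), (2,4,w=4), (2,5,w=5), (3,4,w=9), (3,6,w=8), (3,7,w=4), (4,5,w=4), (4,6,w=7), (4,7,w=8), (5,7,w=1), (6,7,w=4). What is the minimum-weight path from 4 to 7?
5 (path: 4 -> 5 -> 7; weights 4 + 1 = 5)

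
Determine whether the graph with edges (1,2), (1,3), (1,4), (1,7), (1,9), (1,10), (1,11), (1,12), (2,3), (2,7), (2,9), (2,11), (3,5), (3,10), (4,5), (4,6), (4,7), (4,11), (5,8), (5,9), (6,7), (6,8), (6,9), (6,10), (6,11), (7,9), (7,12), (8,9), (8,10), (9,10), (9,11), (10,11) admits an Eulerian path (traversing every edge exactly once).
Yes (the graph is connected and exactly 2 vertices have odd degree: {2, 4}; any Eulerian path must start and end at those)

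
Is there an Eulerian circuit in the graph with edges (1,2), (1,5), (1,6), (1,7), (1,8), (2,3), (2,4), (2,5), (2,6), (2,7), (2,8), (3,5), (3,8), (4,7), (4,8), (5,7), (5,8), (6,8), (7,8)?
No (8 vertices have odd degree: {1, 2, 3, 4, 5, 6, 7, 8}; Eulerian circuit requires 0)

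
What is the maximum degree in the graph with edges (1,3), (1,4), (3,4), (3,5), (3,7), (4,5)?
4 (attained at vertex 3)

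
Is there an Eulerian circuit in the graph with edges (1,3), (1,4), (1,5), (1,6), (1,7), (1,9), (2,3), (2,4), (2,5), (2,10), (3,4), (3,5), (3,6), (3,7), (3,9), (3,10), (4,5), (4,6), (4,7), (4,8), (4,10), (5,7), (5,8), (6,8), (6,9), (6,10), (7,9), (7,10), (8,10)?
Yes (the graph is connected and all 10 vertices have even degree)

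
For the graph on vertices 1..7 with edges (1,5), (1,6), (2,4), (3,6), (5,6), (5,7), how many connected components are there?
2 (components: {1, 3, 5, 6, 7}, {2, 4})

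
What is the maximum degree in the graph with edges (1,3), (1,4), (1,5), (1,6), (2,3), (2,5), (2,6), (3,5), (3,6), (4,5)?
4 (attained at vertices 1, 3, 5)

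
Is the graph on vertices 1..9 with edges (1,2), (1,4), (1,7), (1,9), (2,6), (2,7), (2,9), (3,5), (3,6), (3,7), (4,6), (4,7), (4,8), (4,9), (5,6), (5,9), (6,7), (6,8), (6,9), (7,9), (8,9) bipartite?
No (odd cycle of length 3: 2 -> 1 -> 7 -> 2)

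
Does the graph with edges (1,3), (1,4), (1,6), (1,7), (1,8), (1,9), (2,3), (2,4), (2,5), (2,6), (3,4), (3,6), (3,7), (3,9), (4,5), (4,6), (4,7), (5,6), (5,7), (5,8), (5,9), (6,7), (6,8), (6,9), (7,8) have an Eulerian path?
Yes — and in fact it has an Eulerian circuit (the graph is connected and all 9 vertices have even degree)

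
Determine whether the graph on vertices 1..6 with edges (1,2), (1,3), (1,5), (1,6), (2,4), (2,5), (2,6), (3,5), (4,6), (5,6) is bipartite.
No (odd cycle of length 3: 5 -> 1 -> 3 -> 5)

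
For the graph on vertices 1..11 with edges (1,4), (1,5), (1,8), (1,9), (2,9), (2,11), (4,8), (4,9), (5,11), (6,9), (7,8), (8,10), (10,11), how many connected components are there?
2 (components: {1, 2, 4, 5, 6, 7, 8, 9, 10, 11}, {3})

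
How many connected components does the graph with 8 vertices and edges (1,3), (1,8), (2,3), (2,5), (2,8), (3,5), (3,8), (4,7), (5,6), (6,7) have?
1 (components: {1, 2, 3, 4, 5, 6, 7, 8})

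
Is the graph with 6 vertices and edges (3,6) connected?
No, it has 5 components: {1}, {2}, {3, 6}, {4}, {5}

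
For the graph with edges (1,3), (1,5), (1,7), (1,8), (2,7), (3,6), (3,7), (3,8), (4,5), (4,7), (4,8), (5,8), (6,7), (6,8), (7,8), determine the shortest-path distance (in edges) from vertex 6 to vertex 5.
2 (path: 6 -> 8 -> 5, 2 edges)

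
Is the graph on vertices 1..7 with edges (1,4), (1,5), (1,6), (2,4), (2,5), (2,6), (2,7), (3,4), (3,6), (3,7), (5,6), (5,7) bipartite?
No (odd cycle of length 3: 6 -> 1 -> 5 -> 6)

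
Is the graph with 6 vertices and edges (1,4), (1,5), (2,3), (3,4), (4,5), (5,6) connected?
Yes (BFS from 1 visits [1, 4, 5, 3, 6, 2] — all 6 vertices reached)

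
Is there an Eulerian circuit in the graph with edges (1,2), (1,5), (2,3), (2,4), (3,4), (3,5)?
No (2 vertices have odd degree: {2, 3}; Eulerian circuit requires 0)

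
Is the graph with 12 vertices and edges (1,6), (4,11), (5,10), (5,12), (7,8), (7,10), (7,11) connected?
No, it has 5 components: {1, 6}, {2}, {3}, {4, 5, 7, 8, 10, 11, 12}, {9}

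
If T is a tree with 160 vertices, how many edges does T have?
159 (A tree on V vertices has V - 1 edges, so 160 - 1 = 159)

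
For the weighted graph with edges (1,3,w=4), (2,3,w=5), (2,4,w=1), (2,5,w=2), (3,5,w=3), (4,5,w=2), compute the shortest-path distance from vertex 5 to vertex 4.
2 (path: 5 -> 4; weights 2 = 2)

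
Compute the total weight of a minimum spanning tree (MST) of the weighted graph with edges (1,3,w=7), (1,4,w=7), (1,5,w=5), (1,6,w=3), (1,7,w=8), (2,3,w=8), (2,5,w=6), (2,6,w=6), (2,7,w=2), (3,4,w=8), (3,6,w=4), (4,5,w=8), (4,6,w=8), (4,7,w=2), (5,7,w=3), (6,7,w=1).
15 (MST edges: (1,6,w=3), (2,7,w=2), (3,6,w=4), (4,7,w=2), (5,7,w=3), (6,7,w=1); sum of weights 3 + 2 + 4 + 2 + 3 + 1 = 15)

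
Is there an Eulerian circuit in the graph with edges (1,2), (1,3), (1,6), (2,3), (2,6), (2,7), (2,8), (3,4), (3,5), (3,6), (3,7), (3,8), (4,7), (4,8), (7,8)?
No (6 vertices have odd degree: {1, 2, 3, 4, 5, 6}; Eulerian circuit requires 0)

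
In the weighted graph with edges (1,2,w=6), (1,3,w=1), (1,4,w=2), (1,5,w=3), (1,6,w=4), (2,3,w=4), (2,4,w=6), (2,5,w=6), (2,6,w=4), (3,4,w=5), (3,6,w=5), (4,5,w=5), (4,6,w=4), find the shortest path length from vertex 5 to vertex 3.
4 (path: 5 -> 1 -> 3; weights 3 + 1 = 4)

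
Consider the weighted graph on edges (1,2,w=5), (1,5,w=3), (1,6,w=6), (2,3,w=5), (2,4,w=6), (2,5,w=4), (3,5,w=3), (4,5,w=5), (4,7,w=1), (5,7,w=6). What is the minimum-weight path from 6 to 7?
15 (path: 6 -> 1 -> 5 -> 7; weights 6 + 3 + 6 = 15)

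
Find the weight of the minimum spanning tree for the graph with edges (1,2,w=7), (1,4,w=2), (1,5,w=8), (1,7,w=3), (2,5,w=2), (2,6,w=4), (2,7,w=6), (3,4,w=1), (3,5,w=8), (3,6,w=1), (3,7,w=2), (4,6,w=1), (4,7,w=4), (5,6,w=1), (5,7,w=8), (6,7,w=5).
9 (MST edges: (1,4,w=2), (2,5,w=2), (3,4,w=1), (3,6,w=1), (3,7,w=2), (5,6,w=1); sum of weights 2 + 2 + 1 + 1 + 2 + 1 = 9)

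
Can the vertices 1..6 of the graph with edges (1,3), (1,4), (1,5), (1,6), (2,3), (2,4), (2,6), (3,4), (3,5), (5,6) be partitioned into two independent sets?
No (odd cycle of length 3: 6 -> 1 -> 5 -> 6)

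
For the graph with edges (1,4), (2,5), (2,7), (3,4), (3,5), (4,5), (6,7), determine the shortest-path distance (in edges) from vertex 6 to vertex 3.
4 (path: 6 -> 7 -> 2 -> 5 -> 3, 4 edges)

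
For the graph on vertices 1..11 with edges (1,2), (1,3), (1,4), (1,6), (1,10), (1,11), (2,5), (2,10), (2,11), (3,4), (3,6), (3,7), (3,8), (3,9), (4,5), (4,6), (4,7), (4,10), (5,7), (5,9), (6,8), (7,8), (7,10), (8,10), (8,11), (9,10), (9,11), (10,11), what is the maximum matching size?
5 (matching: (1,10), (3,7), (4,5), (6,8), (9,11); upper bound floor(n/2) = floor(11/2) = 5)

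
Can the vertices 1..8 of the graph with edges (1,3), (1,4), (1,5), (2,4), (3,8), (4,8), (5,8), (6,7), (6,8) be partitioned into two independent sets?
Yes. Partition: {1, 2, 7, 8}, {3, 4, 5, 6}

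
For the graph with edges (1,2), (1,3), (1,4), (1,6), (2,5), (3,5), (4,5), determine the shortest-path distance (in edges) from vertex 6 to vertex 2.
2 (path: 6 -> 1 -> 2, 2 edges)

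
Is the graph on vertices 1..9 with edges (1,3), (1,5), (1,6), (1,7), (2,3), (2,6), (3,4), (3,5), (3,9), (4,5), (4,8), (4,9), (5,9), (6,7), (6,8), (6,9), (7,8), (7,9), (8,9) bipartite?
No (odd cycle of length 3: 7 -> 1 -> 6 -> 7)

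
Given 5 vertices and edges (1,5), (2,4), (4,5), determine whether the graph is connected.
No, it has 2 components: {1, 2, 4, 5}, {3}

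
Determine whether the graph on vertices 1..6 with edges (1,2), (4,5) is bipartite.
Yes. Partition: {1, 3, 4, 6}, {2, 5}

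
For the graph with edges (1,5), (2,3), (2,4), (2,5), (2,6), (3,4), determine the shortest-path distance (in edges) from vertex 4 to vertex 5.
2 (path: 4 -> 2 -> 5, 2 edges)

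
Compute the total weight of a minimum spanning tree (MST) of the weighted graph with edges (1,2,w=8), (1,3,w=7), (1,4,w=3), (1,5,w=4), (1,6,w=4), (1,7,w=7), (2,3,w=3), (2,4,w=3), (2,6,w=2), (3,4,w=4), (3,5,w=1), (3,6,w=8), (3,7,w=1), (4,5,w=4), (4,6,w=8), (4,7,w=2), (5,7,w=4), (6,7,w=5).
12 (MST edges: (1,4,w=3), (2,3,w=3), (2,6,w=2), (3,5,w=1), (3,7,w=1), (4,7,w=2); sum of weights 3 + 3 + 2 + 1 + 1 + 2 = 12)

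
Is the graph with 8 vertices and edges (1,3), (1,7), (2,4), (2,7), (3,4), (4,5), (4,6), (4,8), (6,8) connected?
Yes (BFS from 1 visits [1, 3, 7, 4, 2, 5, 6, 8] — all 8 vertices reached)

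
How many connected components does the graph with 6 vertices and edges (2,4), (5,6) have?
4 (components: {1}, {2, 4}, {3}, {5, 6})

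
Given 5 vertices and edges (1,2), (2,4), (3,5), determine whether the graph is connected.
No, it has 2 components: {1, 2, 4}, {3, 5}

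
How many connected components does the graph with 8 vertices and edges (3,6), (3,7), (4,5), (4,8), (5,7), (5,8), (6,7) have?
3 (components: {1}, {2}, {3, 4, 5, 6, 7, 8})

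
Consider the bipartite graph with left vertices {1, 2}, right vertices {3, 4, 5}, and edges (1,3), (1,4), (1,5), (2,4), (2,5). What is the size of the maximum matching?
2 (matching: (1,5), (2,4); upper bound min(|L|,|R|) = min(2,3) = 2)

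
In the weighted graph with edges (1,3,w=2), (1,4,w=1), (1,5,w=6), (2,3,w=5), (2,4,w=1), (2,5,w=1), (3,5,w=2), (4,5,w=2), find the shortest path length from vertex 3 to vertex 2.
3 (path: 3 -> 5 -> 2; weights 2 + 1 = 3)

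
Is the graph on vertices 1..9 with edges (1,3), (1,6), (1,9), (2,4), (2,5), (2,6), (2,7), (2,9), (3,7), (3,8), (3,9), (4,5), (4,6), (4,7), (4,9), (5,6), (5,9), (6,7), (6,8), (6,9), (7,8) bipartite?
No (odd cycle of length 3: 3 -> 1 -> 9 -> 3)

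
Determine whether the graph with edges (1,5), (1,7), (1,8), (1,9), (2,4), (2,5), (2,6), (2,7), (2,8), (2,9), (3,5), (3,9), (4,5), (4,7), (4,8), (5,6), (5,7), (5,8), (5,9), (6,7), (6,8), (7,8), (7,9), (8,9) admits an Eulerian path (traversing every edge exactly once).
Yes (the graph is connected and exactly 2 vertices have odd degree: {7, 8}; any Eulerian path must start and end at those)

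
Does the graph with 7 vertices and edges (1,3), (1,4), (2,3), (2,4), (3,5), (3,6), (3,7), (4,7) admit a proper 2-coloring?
Yes. Partition: {1, 2, 5, 6, 7}, {3, 4}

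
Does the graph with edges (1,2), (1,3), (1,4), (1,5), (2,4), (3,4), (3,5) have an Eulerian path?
Yes (the graph is connected and exactly 2 vertices have odd degree: {3, 4}; any Eulerian path must start and end at those)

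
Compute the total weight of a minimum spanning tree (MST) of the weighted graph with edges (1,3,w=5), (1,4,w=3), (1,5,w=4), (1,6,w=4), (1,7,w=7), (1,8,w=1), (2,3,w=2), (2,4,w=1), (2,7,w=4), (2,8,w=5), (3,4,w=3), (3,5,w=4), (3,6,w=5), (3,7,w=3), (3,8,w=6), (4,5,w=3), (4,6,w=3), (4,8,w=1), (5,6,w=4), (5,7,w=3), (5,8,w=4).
14 (MST edges: (1,8,w=1), (2,3,w=2), (2,4,w=1), (3,7,w=3), (4,5,w=3), (4,6,w=3), (4,8,w=1); sum of weights 1 + 2 + 1 + 3 + 3 + 3 + 1 = 14)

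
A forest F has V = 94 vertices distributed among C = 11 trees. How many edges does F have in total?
83 (Each of the 11 component trees on V_i vertices has V_i - 1 edges; summing gives V - C = 94 - 11 = 83)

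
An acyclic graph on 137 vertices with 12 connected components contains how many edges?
125 (Each of the 12 component trees on V_i vertices has V_i - 1 edges; summing gives V - C = 137 - 12 = 125)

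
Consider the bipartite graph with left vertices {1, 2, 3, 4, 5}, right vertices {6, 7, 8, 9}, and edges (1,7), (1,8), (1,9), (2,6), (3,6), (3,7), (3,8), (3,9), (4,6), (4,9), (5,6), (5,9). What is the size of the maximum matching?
4 (matching: (1,7), (2,6), (3,8), (4,9); upper bound min(|L|,|R|) = min(5,4) = 4)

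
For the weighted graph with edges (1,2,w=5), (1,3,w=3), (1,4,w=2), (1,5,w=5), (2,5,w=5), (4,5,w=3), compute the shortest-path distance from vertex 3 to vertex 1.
3 (path: 3 -> 1; weights 3 = 3)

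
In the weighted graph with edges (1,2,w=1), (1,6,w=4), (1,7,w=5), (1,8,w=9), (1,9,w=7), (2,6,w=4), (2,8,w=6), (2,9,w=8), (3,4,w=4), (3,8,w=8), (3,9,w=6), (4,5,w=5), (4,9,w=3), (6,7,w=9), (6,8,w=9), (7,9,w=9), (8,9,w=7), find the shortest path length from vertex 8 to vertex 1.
7 (path: 8 -> 2 -> 1; weights 6 + 1 = 7)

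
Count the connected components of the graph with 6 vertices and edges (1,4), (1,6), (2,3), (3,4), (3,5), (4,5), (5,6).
1 (components: {1, 2, 3, 4, 5, 6})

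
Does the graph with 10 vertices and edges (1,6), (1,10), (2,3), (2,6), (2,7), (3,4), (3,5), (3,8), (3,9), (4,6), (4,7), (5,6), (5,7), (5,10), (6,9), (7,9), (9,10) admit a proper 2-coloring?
Yes. Partition: {1, 2, 4, 5, 8, 9}, {3, 6, 7, 10}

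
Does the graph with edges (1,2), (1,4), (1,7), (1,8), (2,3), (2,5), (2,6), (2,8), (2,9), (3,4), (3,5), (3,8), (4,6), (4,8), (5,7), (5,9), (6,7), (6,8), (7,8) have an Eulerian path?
Yes — and in fact it has an Eulerian circuit (the graph is connected and all 9 vertices have even degree)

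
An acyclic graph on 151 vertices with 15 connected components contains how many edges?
136 (Each of the 15 component trees on V_i vertices has V_i - 1 edges; summing gives V - C = 151 - 15 = 136)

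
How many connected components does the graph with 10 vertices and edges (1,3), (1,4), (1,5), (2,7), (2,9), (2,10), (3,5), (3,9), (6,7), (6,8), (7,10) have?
1 (components: {1, 2, 3, 4, 5, 6, 7, 8, 9, 10})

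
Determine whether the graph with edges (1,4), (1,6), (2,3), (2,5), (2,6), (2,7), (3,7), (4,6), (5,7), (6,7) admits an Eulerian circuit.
Yes (the graph is connected and all 7 vertices have even degree)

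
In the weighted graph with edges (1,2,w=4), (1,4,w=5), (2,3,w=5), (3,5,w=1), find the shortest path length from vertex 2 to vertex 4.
9 (path: 2 -> 1 -> 4; weights 4 + 5 = 9)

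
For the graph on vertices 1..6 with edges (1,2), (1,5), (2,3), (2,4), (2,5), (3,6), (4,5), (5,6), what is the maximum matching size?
3 (matching: (1,5), (2,4), (3,6); upper bound floor(n/2) = floor(6/2) = 3)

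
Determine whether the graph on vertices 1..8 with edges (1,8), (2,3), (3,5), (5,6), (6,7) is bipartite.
Yes. Partition: {1, 2, 4, 5, 7}, {3, 6, 8}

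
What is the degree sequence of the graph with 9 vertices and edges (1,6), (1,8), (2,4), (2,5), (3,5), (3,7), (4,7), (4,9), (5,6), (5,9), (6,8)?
[4, 3, 3, 2, 2, 2, 2, 2, 2] (degrees: deg(1)=2, deg(2)=2, deg(3)=2, deg(4)=3, deg(5)=4, deg(6)=3, deg(7)=2, deg(8)=2, deg(9)=2)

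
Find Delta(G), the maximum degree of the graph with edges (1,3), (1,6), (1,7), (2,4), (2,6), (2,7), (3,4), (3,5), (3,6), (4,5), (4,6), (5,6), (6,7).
6 (attained at vertex 6)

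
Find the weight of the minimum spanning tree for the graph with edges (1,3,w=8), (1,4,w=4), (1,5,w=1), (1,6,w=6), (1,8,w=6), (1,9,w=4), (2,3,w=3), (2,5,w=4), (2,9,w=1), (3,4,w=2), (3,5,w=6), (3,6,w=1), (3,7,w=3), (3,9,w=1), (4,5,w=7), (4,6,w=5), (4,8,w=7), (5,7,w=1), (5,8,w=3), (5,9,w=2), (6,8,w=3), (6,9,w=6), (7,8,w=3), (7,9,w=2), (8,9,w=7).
12 (MST edges: (1,5,w=1), (2,9,w=1), (3,4,w=2), (3,6,w=1), (3,9,w=1), (5,7,w=1), (5,8,w=3), (5,9,w=2); sum of weights 1 + 1 + 2 + 1 + 1 + 1 + 3 + 2 = 12)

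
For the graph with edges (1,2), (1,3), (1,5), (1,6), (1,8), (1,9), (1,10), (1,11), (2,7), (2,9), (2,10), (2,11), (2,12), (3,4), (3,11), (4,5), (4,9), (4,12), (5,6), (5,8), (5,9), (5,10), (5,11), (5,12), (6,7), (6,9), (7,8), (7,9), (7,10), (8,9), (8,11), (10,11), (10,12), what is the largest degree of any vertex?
8 (attained at vertices 1, 5)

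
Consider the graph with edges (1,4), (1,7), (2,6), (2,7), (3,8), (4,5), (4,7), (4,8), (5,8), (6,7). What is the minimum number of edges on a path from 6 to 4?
2 (path: 6 -> 7 -> 4, 2 edges)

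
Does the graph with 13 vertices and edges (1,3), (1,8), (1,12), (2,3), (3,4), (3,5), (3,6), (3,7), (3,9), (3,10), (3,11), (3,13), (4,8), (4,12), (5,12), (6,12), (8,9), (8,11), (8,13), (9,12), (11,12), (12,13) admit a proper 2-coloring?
Yes. Partition: {1, 2, 4, 5, 6, 7, 9, 10, 11, 13}, {3, 8, 12}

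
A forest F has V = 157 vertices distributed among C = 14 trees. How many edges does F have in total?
143 (Each of the 14 component trees on V_i vertices has V_i - 1 edges; summing gives V - C = 157 - 14 = 143)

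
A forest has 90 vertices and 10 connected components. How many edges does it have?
80 (Each of the 10 component trees on V_i vertices has V_i - 1 edges; summing gives V - C = 90 - 10 = 80)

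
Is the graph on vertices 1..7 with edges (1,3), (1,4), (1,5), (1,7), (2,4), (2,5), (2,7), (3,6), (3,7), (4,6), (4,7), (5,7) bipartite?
No (odd cycle of length 3: 7 -> 1 -> 4 -> 7)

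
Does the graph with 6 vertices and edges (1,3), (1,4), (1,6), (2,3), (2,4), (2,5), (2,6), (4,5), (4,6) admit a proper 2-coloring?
No (odd cycle of length 3: 4 -> 1 -> 6 -> 4)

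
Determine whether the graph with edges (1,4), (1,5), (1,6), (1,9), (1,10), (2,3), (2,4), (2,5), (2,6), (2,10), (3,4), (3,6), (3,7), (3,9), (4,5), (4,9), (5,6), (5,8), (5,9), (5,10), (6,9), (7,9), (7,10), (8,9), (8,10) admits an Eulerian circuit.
No (10 vertices have odd degree: {1, 2, 3, 4, 5, 6, 7, 8, 9, 10}; Eulerian circuit requires 0)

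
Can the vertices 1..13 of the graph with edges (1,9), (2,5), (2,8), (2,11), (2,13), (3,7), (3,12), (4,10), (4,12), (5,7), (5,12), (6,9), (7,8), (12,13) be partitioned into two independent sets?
Yes. Partition: {1, 2, 6, 7, 10, 12}, {3, 4, 5, 8, 9, 11, 13}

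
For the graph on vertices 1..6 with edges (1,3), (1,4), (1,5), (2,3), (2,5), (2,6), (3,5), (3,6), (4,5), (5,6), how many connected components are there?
1 (components: {1, 2, 3, 4, 5, 6})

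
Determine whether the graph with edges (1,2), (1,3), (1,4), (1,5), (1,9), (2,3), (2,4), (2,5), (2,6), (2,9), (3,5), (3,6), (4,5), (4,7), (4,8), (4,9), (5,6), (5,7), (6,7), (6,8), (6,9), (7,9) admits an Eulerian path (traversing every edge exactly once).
Yes (the graph is connected and exactly 2 vertices have odd degree: {1, 9}; any Eulerian path must start and end at those)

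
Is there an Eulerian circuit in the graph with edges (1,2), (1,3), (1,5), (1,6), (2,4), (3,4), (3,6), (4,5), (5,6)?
No (4 vertices have odd degree: {3, 4, 5, 6}; Eulerian circuit requires 0)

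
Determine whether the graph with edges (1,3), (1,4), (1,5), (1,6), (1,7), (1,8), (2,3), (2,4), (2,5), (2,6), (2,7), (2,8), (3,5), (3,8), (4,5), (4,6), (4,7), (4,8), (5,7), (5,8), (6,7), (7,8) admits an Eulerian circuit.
Yes (the graph is connected and all 8 vertices have even degree)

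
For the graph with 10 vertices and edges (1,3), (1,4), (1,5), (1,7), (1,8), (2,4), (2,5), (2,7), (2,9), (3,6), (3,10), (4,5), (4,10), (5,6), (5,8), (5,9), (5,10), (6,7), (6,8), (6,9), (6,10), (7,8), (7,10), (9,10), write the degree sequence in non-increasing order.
[7, 6, 6, 5, 5, 4, 4, 4, 4, 3] (degrees: deg(1)=5, deg(2)=4, deg(3)=3, deg(4)=4, deg(5)=7, deg(6)=6, deg(7)=5, deg(8)=4, deg(9)=4, deg(10)=6)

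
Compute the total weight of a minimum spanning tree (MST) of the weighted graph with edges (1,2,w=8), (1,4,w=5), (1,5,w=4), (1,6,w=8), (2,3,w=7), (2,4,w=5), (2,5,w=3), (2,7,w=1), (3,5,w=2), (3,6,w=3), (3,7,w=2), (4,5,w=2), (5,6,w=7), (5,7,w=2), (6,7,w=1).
12 (MST edges: (1,5,w=4), (2,7,w=1), (3,5,w=2), (3,7,w=2), (4,5,w=2), (6,7,w=1); sum of weights 4 + 1 + 2 + 2 + 2 + 1 = 12)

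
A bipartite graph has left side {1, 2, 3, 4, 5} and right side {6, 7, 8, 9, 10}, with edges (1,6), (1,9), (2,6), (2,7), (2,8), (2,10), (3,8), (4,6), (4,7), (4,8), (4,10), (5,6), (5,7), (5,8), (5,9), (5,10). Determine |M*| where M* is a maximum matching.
5 (matching: (1,9), (2,10), (3,8), (4,7), (5,6); upper bound min(|L|,|R|) = min(5,5) = 5)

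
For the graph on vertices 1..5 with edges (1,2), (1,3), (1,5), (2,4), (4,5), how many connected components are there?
1 (components: {1, 2, 3, 4, 5})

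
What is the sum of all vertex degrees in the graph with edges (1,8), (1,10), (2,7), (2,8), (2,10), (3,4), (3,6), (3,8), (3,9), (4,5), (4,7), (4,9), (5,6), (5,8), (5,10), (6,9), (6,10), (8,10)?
36 (handshake: sum of degrees = 2|E| = 2 x 18 = 36)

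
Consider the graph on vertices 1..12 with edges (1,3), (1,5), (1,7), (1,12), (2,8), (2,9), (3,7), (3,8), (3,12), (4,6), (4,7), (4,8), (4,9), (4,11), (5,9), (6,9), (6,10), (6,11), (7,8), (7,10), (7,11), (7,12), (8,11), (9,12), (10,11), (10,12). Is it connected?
Yes (BFS from 1 visits [1, 3, 5, 7, 12, 8, 9, 4, 10, 11, 2, 6] — all 12 vertices reached)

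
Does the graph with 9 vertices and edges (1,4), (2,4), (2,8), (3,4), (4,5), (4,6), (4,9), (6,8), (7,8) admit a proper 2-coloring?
Yes. Partition: {1, 2, 3, 5, 6, 7, 9}, {4, 8}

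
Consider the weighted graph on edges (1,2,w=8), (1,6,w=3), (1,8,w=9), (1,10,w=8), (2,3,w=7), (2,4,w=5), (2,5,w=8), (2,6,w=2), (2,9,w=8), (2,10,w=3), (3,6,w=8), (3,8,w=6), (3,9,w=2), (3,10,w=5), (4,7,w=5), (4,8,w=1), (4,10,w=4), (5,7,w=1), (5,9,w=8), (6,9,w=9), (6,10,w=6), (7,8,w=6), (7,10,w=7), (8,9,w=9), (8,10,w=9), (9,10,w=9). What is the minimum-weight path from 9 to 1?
12 (path: 9 -> 6 -> 1; weights 9 + 3 = 12)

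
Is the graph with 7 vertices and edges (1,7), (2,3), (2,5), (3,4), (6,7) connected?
No, it has 2 components: {1, 6, 7}, {2, 3, 4, 5}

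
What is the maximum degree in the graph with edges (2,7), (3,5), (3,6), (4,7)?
2 (attained at vertices 3, 7)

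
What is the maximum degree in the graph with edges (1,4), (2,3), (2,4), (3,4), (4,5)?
4 (attained at vertex 4)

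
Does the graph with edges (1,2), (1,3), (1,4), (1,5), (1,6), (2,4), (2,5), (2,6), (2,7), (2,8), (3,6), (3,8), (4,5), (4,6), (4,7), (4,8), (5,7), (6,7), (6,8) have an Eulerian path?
Yes (the graph is connected and exactly 2 vertices have odd degree: {1, 3}; any Eulerian path must start and end at those)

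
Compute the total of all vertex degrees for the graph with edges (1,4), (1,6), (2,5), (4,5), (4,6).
10 (handshake: sum of degrees = 2|E| = 2 x 5 = 10)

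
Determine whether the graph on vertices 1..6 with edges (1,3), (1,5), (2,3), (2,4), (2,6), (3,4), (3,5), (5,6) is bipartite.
No (odd cycle of length 3: 3 -> 1 -> 5 -> 3)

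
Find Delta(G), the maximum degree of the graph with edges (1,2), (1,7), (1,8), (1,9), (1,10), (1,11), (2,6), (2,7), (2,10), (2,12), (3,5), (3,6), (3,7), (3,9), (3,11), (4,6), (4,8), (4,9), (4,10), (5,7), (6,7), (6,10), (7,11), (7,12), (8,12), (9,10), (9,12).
7 (attained at vertex 7)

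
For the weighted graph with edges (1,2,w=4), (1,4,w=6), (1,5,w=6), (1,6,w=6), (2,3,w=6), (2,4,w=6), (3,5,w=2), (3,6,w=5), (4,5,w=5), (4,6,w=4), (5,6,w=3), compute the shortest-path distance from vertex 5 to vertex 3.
2 (path: 5 -> 3; weights 2 = 2)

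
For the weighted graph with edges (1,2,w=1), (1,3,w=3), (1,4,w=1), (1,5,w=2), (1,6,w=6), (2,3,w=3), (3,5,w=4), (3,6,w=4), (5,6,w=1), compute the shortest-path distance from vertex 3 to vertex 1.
3 (path: 3 -> 1; weights 3 = 3)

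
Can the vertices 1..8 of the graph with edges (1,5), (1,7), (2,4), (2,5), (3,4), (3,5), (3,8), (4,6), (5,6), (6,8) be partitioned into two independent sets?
Yes. Partition: {1, 2, 3, 6}, {4, 5, 7, 8}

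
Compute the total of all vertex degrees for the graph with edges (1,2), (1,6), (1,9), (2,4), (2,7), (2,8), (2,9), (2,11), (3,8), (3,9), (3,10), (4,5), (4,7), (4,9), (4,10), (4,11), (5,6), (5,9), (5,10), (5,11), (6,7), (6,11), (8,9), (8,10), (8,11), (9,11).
52 (handshake: sum of degrees = 2|E| = 2 x 26 = 52)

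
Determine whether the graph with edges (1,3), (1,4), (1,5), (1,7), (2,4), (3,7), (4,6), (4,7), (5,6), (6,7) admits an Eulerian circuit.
No (2 vertices have odd degree: {2, 6}; Eulerian circuit requires 0)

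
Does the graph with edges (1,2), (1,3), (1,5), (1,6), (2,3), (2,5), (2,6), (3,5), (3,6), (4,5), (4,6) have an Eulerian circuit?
Yes (the graph is connected and all 6 vertices have even degree)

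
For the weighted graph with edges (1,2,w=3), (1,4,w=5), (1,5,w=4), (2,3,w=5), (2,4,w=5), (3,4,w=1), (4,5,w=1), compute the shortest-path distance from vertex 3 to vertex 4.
1 (path: 3 -> 4; weights 1 = 1)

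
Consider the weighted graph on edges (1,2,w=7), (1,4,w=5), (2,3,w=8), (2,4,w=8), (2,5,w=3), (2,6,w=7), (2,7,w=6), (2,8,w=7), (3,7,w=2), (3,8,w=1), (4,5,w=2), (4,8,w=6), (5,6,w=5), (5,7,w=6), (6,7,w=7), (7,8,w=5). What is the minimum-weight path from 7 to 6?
7 (path: 7 -> 6; weights 7 = 7)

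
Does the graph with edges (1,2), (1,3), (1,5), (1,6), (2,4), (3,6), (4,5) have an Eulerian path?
Yes — and in fact it has an Eulerian circuit (the graph is connected and all 6 vertices have even degree)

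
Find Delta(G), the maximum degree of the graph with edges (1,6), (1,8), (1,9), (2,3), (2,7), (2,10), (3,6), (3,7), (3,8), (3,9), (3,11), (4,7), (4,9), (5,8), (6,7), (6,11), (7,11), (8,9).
6 (attained at vertex 3)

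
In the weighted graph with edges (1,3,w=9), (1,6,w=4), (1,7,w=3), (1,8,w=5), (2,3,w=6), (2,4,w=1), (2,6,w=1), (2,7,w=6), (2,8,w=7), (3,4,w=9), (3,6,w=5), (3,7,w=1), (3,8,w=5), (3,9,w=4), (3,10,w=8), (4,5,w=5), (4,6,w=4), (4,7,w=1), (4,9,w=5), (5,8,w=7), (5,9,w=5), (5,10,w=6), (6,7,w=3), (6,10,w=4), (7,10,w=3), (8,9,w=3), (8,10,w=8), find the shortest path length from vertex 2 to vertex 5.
6 (path: 2 -> 4 -> 5; weights 1 + 5 = 6)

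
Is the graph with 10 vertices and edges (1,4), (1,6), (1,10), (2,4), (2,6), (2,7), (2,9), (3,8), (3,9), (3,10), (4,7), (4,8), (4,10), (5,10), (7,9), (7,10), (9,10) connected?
Yes (BFS from 1 visits [1, 4, 6, 10, 2, 7, 8, 3, 5, 9] — all 10 vertices reached)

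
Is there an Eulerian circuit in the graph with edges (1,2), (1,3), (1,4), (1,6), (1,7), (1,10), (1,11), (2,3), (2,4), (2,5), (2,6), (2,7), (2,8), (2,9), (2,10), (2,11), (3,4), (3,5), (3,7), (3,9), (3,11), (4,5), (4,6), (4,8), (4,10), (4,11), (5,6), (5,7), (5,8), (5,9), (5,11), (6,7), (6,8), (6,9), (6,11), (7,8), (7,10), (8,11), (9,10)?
No (6 vertices have odd degree: {1, 3, 7, 9, 10, 11}; Eulerian circuit requires 0)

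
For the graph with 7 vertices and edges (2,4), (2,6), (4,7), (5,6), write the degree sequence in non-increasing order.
[2, 2, 2, 1, 1, 0, 0] (degrees: deg(1)=0, deg(2)=2, deg(3)=0, deg(4)=2, deg(5)=1, deg(6)=2, deg(7)=1)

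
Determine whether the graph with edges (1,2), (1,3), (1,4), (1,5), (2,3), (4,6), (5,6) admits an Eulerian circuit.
Yes (the graph is connected and all 6 vertices have even degree)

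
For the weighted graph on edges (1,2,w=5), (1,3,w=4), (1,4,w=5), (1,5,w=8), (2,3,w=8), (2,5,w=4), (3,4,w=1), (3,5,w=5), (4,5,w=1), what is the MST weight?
10 (MST edges: (1,3,w=4), (2,5,w=4), (3,4,w=1), (4,5,w=1); sum of weights 4 + 4 + 1 + 1 = 10)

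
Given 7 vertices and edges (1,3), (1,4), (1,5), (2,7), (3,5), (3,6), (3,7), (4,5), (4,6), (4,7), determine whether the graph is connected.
Yes (BFS from 1 visits [1, 3, 4, 5, 6, 7, 2] — all 7 vertices reached)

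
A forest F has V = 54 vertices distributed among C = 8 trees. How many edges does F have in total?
46 (Each of the 8 component trees on V_i vertices has V_i - 1 edges; summing gives V - C = 54 - 8 = 46)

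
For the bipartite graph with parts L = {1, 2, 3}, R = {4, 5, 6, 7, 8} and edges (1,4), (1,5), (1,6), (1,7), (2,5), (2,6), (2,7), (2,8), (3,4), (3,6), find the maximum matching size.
3 (matching: (1,7), (2,8), (3,6); upper bound min(|L|,|R|) = min(3,5) = 3)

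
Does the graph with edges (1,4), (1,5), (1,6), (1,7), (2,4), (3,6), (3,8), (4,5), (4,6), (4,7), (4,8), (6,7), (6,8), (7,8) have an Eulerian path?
Yes (the graph is connected and exactly 2 vertices have odd degree: {2, 6}; any Eulerian path must start and end at those)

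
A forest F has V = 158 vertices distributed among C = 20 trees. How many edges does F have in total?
138 (Each of the 20 component trees on V_i vertices has V_i - 1 edges; summing gives V - C = 158 - 20 = 138)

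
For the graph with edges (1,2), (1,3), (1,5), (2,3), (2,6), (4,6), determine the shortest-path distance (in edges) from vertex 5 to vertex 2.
2 (path: 5 -> 1 -> 2, 2 edges)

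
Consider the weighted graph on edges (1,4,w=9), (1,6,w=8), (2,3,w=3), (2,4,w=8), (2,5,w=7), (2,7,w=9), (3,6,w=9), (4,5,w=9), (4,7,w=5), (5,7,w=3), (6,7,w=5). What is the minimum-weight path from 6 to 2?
12 (path: 6 -> 3 -> 2; weights 9 + 3 = 12)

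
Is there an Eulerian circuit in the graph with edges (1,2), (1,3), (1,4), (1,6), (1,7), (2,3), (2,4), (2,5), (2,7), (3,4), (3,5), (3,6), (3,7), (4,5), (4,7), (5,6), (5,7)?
No (6 vertices have odd degree: {1, 2, 4, 5, 6, 7}; Eulerian circuit requires 0)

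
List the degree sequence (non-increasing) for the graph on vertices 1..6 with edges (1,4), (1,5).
[2, 1, 1, 0, 0, 0] (degrees: deg(1)=2, deg(2)=0, deg(3)=0, deg(4)=1, deg(5)=1, deg(6)=0)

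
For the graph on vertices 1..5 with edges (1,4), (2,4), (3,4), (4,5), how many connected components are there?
1 (components: {1, 2, 3, 4, 5})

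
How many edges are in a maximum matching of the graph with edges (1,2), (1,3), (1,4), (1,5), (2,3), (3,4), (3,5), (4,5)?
2 (matching: (1,5), (3,4); upper bound floor(n/2) = floor(5/2) = 2)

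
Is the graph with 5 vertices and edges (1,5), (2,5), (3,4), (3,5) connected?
Yes (BFS from 1 visits [1, 5, 2, 3, 4] — all 5 vertices reached)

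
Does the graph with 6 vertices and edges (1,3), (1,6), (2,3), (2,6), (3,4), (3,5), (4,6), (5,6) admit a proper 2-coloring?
Yes. Partition: {1, 2, 4, 5}, {3, 6}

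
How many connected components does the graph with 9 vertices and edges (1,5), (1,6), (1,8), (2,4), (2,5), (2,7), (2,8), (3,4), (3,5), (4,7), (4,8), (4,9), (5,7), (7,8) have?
1 (components: {1, 2, 3, 4, 5, 6, 7, 8, 9})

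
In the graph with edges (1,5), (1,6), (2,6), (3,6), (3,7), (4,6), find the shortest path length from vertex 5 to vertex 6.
2 (path: 5 -> 1 -> 6, 2 edges)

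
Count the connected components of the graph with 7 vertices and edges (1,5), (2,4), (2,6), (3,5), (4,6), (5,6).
2 (components: {1, 2, 3, 4, 5, 6}, {7})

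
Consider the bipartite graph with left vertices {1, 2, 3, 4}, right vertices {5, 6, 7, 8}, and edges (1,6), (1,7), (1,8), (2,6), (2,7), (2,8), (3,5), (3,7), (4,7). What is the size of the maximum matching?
4 (matching: (1,8), (2,6), (3,5), (4,7); upper bound min(|L|,|R|) = min(4,4) = 4)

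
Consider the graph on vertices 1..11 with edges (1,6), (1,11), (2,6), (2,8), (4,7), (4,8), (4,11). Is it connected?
No, it has 5 components: {1, 2, 4, 6, 7, 8, 11}, {3}, {5}, {9}, {10}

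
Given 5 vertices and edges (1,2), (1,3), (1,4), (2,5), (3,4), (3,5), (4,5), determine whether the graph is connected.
Yes (BFS from 1 visits [1, 2, 3, 4, 5] — all 5 vertices reached)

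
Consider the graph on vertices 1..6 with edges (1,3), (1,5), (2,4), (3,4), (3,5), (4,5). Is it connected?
No, it has 2 components: {1, 2, 3, 4, 5}, {6}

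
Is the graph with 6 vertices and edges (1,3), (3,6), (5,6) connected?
No, it has 3 components: {1, 3, 5, 6}, {2}, {4}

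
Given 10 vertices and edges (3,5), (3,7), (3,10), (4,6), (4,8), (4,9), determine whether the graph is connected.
No, it has 4 components: {1}, {2}, {3, 5, 7, 10}, {4, 6, 8, 9}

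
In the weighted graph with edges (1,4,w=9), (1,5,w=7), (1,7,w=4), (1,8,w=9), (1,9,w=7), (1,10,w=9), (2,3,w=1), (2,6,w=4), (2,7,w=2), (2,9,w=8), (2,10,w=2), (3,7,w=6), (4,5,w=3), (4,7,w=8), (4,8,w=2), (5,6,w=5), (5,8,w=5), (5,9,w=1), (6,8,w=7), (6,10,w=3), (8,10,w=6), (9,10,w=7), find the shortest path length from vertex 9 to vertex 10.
7 (path: 9 -> 10; weights 7 = 7)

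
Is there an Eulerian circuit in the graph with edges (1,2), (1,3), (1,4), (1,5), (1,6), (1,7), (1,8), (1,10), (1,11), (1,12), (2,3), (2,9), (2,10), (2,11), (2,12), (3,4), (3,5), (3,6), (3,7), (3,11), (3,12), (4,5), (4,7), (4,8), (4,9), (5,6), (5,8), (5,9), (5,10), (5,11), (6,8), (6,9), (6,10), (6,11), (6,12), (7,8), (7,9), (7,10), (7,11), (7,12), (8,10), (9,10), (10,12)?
Yes (the graph is connected and all 12 vertices have even degree)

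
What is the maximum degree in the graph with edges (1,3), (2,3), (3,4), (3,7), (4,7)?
4 (attained at vertex 3)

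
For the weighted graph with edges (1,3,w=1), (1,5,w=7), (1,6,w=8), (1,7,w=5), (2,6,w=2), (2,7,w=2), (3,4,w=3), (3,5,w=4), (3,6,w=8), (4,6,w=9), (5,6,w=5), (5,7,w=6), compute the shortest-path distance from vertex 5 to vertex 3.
4 (path: 5 -> 3; weights 4 = 4)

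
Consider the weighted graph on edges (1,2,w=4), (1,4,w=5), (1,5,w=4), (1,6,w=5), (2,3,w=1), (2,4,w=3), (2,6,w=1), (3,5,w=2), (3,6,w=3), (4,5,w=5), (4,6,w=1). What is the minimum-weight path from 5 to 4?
5 (path: 5 -> 4; weights 5 = 5)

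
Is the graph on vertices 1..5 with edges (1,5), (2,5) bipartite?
Yes. Partition: {1, 2, 3, 4}, {5}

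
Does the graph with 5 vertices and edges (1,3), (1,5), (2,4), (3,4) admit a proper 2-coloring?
Yes. Partition: {1, 4}, {2, 3, 5}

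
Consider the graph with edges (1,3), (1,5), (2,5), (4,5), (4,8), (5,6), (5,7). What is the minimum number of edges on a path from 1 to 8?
3 (path: 1 -> 5 -> 4 -> 8, 3 edges)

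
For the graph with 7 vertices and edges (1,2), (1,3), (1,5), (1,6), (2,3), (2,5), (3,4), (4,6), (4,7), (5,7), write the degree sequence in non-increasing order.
[4, 3, 3, 3, 3, 2, 2] (degrees: deg(1)=4, deg(2)=3, deg(3)=3, deg(4)=3, deg(5)=3, deg(6)=2, deg(7)=2)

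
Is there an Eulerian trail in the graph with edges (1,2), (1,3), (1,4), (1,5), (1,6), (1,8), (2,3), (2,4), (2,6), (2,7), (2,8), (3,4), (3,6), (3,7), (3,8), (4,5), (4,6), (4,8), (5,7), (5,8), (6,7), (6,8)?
Yes — and in fact it has an Eulerian circuit (the graph is connected and all 8 vertices have even degree)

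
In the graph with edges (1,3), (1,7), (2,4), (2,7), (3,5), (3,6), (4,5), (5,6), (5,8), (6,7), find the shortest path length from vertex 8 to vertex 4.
2 (path: 8 -> 5 -> 4, 2 edges)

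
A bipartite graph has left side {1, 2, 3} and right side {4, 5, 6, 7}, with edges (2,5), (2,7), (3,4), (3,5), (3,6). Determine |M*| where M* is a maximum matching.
2 (matching: (2,7), (3,6); upper bound min(|L|,|R|) = min(3,4) = 3)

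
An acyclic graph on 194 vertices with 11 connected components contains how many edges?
183 (Each of the 11 component trees on V_i vertices has V_i - 1 edges; summing gives V - C = 194 - 11 = 183)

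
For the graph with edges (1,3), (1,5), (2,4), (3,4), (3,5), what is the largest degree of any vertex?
3 (attained at vertex 3)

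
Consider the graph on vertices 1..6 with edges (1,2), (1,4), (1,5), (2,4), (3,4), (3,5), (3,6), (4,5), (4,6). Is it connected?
Yes (BFS from 1 visits [1, 2, 4, 5, 3, 6] — all 6 vertices reached)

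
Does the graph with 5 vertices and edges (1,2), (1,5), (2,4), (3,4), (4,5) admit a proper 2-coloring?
Yes. Partition: {1, 4}, {2, 3, 5}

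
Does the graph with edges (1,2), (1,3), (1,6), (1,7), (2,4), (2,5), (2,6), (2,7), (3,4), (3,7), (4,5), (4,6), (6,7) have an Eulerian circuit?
No (2 vertices have odd degree: {2, 3}; Eulerian circuit requires 0)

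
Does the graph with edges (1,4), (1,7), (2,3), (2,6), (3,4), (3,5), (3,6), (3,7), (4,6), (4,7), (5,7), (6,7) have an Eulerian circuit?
No (2 vertices have odd degree: {3, 7}; Eulerian circuit requires 0)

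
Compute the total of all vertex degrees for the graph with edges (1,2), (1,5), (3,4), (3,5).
8 (handshake: sum of degrees = 2|E| = 2 x 4 = 8)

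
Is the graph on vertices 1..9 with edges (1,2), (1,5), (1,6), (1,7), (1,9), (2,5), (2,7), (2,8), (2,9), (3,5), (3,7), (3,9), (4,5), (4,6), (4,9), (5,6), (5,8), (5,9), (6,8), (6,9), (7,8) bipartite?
No (odd cycle of length 3: 2 -> 1 -> 5 -> 2)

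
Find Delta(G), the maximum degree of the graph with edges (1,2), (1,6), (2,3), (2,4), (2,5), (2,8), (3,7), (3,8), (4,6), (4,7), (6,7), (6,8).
5 (attained at vertex 2)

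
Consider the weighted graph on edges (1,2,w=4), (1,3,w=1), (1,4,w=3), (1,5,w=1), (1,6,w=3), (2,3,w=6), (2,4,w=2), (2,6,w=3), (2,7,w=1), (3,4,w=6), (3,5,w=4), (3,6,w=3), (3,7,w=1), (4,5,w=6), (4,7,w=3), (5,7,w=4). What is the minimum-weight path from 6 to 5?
4 (path: 6 -> 1 -> 5; weights 3 + 1 = 4)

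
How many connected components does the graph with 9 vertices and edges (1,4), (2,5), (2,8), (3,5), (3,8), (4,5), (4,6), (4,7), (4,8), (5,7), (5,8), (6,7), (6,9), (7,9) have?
1 (components: {1, 2, 3, 4, 5, 6, 7, 8, 9})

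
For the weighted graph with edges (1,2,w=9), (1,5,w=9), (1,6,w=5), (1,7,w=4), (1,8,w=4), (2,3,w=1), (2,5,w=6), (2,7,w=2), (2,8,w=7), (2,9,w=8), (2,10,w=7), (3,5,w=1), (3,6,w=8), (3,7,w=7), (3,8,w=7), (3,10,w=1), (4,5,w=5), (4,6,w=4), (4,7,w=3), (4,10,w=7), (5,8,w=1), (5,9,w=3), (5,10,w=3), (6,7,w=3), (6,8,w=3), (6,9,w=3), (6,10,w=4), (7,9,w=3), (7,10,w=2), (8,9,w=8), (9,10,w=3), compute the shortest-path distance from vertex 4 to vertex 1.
7 (path: 4 -> 7 -> 1; weights 3 + 4 = 7)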